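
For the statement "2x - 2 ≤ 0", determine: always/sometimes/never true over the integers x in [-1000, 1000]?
Holds at x = 0: LHS = 2·0 - 2 = -2; -2 ≤ 0 — holds
Fails at x = 2: LHS = 2·2 - 2 = 2; 2 ≤ 0 — FAILS
It is satisfied by some integers in the range but not all.

Answer: Sometimes true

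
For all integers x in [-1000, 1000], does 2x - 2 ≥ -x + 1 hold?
The claim fails at x = 0:
x = 0: LHS = 2·0 - 2 = -2, RHS = -0 + 1 = 1; -2 ≥ 1 — FAILS

Because a single integer refutes it, the statement is false.

Answer: False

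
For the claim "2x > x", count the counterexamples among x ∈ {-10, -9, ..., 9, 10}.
Counterexamples in [-10, 10]: {-10, -9, -8, -7, -6, -5, -4, -3, -2, -1, 0}.

Counting them gives 11 values.

Answer: 11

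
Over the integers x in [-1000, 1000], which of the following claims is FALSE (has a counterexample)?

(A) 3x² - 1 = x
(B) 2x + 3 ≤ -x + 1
(A) x = 0: LHS = 3·0² - 1 = -1; -1 = 0 — FAILS
(B) x = 0: LHS = 2·0 + 3 = 3, RHS = -0 + 1 = 1; 3 ≤ 1 — FAILS

Answer: Both A and B are false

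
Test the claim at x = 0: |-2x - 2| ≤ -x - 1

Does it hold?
x = 0: LHS = |-2·0 - 2| = |-2| = 2, RHS = -0 - 1 = -1; 2 ≤ -1 — FAILS

The relation fails at x = 0, so x = 0 is a counterexample.

Answer: No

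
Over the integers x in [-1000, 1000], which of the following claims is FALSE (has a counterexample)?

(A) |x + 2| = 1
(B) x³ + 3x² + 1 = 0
(A) x = 0: LHS = |0 + 2| = |2| = 2; 2 = 1 — FAILS
(B) x = 0: LHS = 0³ + 3·0² + 1 = 1; 1 = 0 — FAILS

Answer: Both A and B are false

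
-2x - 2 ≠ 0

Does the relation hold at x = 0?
x = 0: LHS = -2·0 - 2 = -2; -2 ≠ 0 — holds

The relation is satisfied at x = 0.

Answer: Yes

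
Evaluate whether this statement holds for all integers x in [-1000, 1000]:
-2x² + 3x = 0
The claim fails at x = 1:
x = 1: LHS = -2·1² + 3·1 = 1; 1 = 0 — FAILS

Because a single integer refutes it, the statement is false.

Answer: False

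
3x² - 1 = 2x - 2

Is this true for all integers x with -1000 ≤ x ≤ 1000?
The claim fails at x = 0:
x = 0: LHS = 3·0² - 1 = -1, RHS = 2·0 - 2 = -2; -1 = -2 — FAILS

Because a single integer refutes it, the statement is false.

Answer: False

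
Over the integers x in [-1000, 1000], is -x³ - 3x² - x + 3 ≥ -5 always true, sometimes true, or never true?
Holds at x = 0: LHS = -0³ - 3·0² - 0 + 3 = 3; 3 ≥ -5 — holds
Fails at x = 2: LHS = -2³ - 3·2² - 2 + 3 = -19; -19 ≥ -5 — FAILS
It is satisfied by some integers in the range but not all.

Answer: Sometimes true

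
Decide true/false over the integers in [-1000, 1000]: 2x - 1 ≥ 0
The claim fails at x = 0:
x = 0: LHS = 2·0 - 1 = -1; -1 ≥ 0 — FAILS

Because a single integer refutes it, the statement is false.

Answer: False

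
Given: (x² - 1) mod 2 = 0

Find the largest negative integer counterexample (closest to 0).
Testing negative integers from -1 downward:
x = -1: LHS = ((-1)² - 1) mod 2 = 0 mod 2 = 0; 0 = 0 — holds
x = -2: LHS = ((-2)² - 1) mod 2 = 3 mod 2 = 1; 1 = 0 — FAILS  ← closest negative counterexample to 0

Answer: x = -2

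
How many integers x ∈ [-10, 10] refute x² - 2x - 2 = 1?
Counterexamples in [-10, 10]: {-10, -9, -8, -7, -6, -5, -4, -3, -2, 0, 1, 2, 4, 5, 6, 7, 8, 9, 10}.

Counting them gives 19 values.

Answer: 19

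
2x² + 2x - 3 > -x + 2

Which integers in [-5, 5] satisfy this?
Holds for: {-5, -4, -3, 2, 3, 4, 5}
Fails for: {-2, -1, 0, 1}

Answer: {-5, -4, -3, 2, 3, 4, 5}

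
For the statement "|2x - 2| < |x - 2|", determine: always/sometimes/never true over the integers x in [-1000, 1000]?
Holds at x = 1: LHS = |2·1 - 2| = |0| = 0, RHS = |1 - 2| = |-1| = 1; 0 < 1 — holds
Fails at x = 0: LHS = |2·0 - 2| = |-2| = 2, RHS = |0 - 2| = |-2| = 2; 2 < 2 — FAILS
It is satisfied by some integers in the range but not all.

Answer: Sometimes true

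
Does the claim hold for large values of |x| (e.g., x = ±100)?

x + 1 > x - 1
x = 100: LHS = 100 + 1 = 101, RHS = 100 - 1 = 99; 101 > 99 — holds
x = -100: LHS = (-100) + 1 = -99, RHS = (-100) - 1 = -101; -99 > -101 — holds

Answer: Yes, holds for both x = 100 and x = -100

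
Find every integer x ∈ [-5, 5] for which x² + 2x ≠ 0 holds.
Holds for: {-5, -4, -3, -1, 1, 2, 3, 4, 5}
Fails for: {-2, 0}

Answer: {-5, -4, -3, -1, 1, 2, 3, 4, 5}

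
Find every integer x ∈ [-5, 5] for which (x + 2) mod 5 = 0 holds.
Holds for: {-2, 3}
Fails for: {-5, -4, -3, -1, 0, 1, 2, 4, 5}

Answer: {-2, 3}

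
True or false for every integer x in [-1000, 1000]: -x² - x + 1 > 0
The claim fails at x = 1:
x = 1: LHS = -1² - 1 + 1 = -1; -1 > 0 — FAILS

Because a single integer refutes it, the statement is false.

Answer: False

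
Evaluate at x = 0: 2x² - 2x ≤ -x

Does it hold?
x = 0: LHS = 2·0² - 2·0 = 0, RHS = -0 = 0; 0 ≤ 0 — holds

The relation is satisfied at x = 0.

Answer: Yes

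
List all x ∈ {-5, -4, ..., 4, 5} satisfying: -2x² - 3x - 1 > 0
Over all integers in [-5, 5], LHS − RHS is largest at x = -1, where it equals 0:
x = -1: LHS = -2·(-1)² - 3·(-1) - 1 = 0; 0 > 0 — FAILS
At the ends of the range:
x = -5: LHS = -2·(-5)² - 3·(-5) - 1 = -36; -36 > 0 — FAILS
x = 5: LHS = -2·5² - 3·5 - 1 = -66; -66 > 0 — FAILS
Hence LHS − RHS is never positive, i.e. LHS ≤ RHS throughout, so the claimed relation (>) fails for every integer in [-5, 5].

Answer: None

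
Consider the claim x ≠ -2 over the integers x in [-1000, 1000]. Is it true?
The claim fails at x = -2:
x = -2: -2 ≠ -2 — FAILS

Because a single integer refutes it, the statement is false.

Answer: False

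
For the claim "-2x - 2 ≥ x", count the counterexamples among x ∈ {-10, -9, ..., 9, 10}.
Counterexamples in [-10, 10]: {0, 1, 2, 3, 4, 5, 6, 7, 8, 9, 10}.

Counting them gives 11 values.

Answer: 11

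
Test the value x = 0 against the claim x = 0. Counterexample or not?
Substitute x = 0 into the relation:
x = 0: 0 = 0 — holds

The claim holds here, so x = 0 is not a counterexample. (A counterexample exists elsewhere, e.g. x = 1.)

Answer: No, x = 0 is not a counterexample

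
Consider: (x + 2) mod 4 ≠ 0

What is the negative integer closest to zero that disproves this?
Testing negative integers from -1 downward:
x = -1: LHS = ((-1) + 2) mod 4 = 1 mod 4 = 1; 1 ≠ 0 — holds
x = -2: LHS = ((-2) + 2) mod 4 = 0 mod 4 = 0; 0 ≠ 0 — FAILS  ← closest negative counterexample to 0

Answer: x = -2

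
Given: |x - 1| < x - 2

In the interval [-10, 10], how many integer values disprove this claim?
Counterexamples in [-10, 10]: {-10, -9, -8, -7, -6, -5, -4, -3, -2, -1, 0, 1, 2, 3, 4, 5, 6, 7, 8, 9, 10}.

Counting them gives 21 values.

Answer: 21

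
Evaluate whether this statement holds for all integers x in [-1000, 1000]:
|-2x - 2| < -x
The claim fails at x = 0:
x = 0: LHS = |-2·0 - 2| = |-2| = 2, RHS = -0 = 0; 2 < 0 — FAILS

Because a single integer refutes it, the statement is false.

Answer: False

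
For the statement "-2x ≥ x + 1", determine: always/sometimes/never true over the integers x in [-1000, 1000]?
Holds at x = -1: LHS = -2·(-1) = 2, RHS = (-1) + 1 = 0; 2 ≥ 0 — holds
Fails at x = 0: LHS = -2·0 = 0, RHS = 0 + 1 = 1; 0 ≥ 1 — FAILS
It is satisfied by some integers in the range but not all.

Answer: Sometimes true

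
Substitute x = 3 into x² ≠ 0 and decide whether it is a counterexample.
Substitute x = 3 into the relation:
x = 3: LHS = 3² = 9; 9 ≠ 0 — holds

The claim holds here, so x = 3 is not a counterexample. (A counterexample exists elsewhere, e.g. x = 0.)

Answer: No, x = 3 is not a counterexample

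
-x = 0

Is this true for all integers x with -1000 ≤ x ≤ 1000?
The claim fails at x = 1:
x = 1: -1 = 0 — FAILS

Because a single integer refutes it, the statement is false.

Answer: False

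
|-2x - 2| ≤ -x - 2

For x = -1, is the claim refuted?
Substitute x = -1 into the relation:
x = -1: LHS = |-2·(-1) - 2| = |0| = 0, RHS = -(-1) - 2 = -1; 0 ≤ -1 — FAILS

Since the claim fails at x = -1, this value is a counterexample.

Answer: Yes, x = -1 is a counterexample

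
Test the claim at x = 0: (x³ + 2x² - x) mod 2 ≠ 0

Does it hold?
x = 0: LHS = (0³ + 2·0² - 0) mod 2 = 0 mod 2 = 0; 0 ≠ 0 — FAILS

The relation fails at x = 0, so x = 0 is a counterexample.

Answer: No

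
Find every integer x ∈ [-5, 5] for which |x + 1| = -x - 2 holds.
Over all integers in [-5, 5], LHS − RHS is always positive; it is smallest at x = -1, where it equals 1:
x = -1: LHS = |(-1) + 1| = |0| = 0, RHS = -(-1) - 2 = -1; 0 = -1 — FAILS
At the ends of the range:
x = -5: LHS = |(-5) + 1| = |-4| = 4, RHS = -(-5) - 2 = 3; 4 = 3 — FAILS
x = 5: LHS = |5 + 1| = |6| = 6, RHS = -5 - 2 = -7; 6 = -7 — FAILS
Hence LHS − RHS is never 0, i.e. the two sides are never equal, so the claimed relation (=) fails for every integer in [-5, 5].

Answer: None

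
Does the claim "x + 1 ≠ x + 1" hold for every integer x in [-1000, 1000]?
The claim fails at x = 0:
x = 0: LHS = 0 + 1 = 1, RHS = 0 + 1 = 1; 1 ≠ 1 — FAILS

Because a single integer refutes it, the statement is false.

Answer: False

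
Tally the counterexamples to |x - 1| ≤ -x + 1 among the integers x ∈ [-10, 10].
Counterexamples in [-10, 10]: {2, 3, 4, 5, 6, 7, 8, 9, 10}.

Counting them gives 9 values.

Answer: 9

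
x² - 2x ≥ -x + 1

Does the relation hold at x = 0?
x = 0: LHS = 0² - 2·0 = 0, RHS = -0 + 1 = 1; 0 ≥ 1 — FAILS

The relation fails at x = 0, so x = 0 is a counterexample.

Answer: No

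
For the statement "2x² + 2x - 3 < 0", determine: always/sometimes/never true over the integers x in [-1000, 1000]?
Holds at x = 0: LHS = 2·0² + 2·0 - 3 = -3; -3 < 0 — holds
Fails at x = 1: LHS = 2·1² + 2·1 - 3 = 1; 1 < 0 — FAILS
It is satisfied by some integers in the range but not all.

Answer: Sometimes true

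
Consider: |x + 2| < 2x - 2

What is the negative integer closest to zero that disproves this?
Testing negative integers from -1 downward:
x = -1: LHS = |(-1) + 2| = |1| = 1, RHS = 2·(-1) - 2 = -4; 1 < -4 — FAILS  ← closest negative counterexample to 0

Answer: x = -1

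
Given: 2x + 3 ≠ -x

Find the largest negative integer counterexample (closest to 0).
Testing negative integers from -1 downward:
x = -1: LHS = 2·(-1) + 3 = 1, RHS = -(-1) = 1; 1 ≠ 1 — FAILS  ← closest negative counterexample to 0

Answer: x = -1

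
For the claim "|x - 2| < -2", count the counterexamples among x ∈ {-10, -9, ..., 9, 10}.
Counterexamples in [-10, 10]: {-10, -9, -8, -7, -6, -5, -4, -3, -2, -1, 0, 1, 2, 3, 4, 5, 6, 7, 8, 9, 10}.

Counting them gives 21 values.

Answer: 21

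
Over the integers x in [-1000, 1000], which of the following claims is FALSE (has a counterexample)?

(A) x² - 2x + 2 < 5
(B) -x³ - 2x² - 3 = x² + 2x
(A) x = -1: LHS = (-1)² - 2·(-1) + 2 = 5; 5 < 5 — FAILS
(B) x = 0: LHS = -0³ - 2·0² - 3 = -3, RHS = 0² + 2·0 = 0; -3 = 0 — FAILS

Answer: Both A and B are false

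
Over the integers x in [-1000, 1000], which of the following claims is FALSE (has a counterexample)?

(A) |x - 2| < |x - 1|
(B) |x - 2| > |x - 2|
(A) x = 0: LHS = |0 - 2| = |-2| = 2, RHS = |0 - 1| = |-1| = 1; 2 < 1 — FAILS
(B) x = 0: LHS = |0 - 2| = |-2| = 2, RHS = |0 - 2| = |-2| = 2; 2 > 2 — FAILS

Answer: Both A and B are false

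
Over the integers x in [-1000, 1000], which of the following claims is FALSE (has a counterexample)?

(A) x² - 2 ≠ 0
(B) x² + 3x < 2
(A) Track d = LHS − RHS over the integers in [-1000, 1000]. Equality would need d = 0, but d changes sign only between consecutive integers, jumping over 0:
x = -2: LHS = (-2)² - 2 = 2; 2 ≠ 0 — holds  (d = 2)
x = -1: LHS = (-1)² - 2 = -1; -1 ≠ 0 — holds  (d = -1)
x = 1: LHS = 1² - 2 = -1; -1 ≠ 0 — holds  (d = -1)
x = 2: LHS = 2² - 2 = 2; 2 ≠ 0 — holds  (d = 2)
Away from these crossings d keeps a constant sign, and checking every integer in [-1000, 1000] confirms d ≠ 0 throughout. Hence the two sides are never equal, so the relation holds for every integer in [-1000, 1000].

(B) x = 1: LHS = 1² + 3·1 = 4; 4 < 2 — FAILS

Only (B) has a counterexample.

Answer: B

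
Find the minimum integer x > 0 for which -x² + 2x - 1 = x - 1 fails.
Testing positive integers:
x = 1: LHS = -1² + 2·1 - 1 = 0, RHS = 1 - 1 = 0; 0 = 0 — holds
x = 2: LHS = -2² + 2·2 - 1 = -1, RHS = 2 - 1 = 1; -1 = 1 — FAILS  ← smallest positive counterexample

Answer: x = 2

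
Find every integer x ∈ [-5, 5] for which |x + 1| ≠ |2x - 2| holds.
Holds for: {-5, -4, -3, -2, -1, 0, 1, 2, 4, 5}
Fails for: {3}

Answer: {-5, -4, -3, -2, -1, 0, 1, 2, 4, 5}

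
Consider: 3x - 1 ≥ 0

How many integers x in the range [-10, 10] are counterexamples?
Counterexamples in [-10, 10]: {-10, -9, -8, -7, -6, -5, -4, -3, -2, -1, 0}.

Counting them gives 11 values.

Answer: 11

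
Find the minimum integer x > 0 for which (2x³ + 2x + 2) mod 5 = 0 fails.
Testing positive integers:
x = 1: LHS = (2·1³ + 2·1 + 2) mod 5 = 6 mod 5 = 1; 1 = 0 — FAILS  ← smallest positive counterexample

Answer: x = 1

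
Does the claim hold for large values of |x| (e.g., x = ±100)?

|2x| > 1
x = 100: LHS = |2·100| = |200| = 200; 200 > 1 — holds
x = -100: LHS = |2·(-100)| = |-200| = 200; 200 > 1 — holds

Answer: Yes, holds for both x = 100 and x = -100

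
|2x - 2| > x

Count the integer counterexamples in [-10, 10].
Counterexamples in [-10, 10]: {1, 2}.

Counting them gives 2 values.

Answer: 2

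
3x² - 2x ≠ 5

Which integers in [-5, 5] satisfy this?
Holds for: {-5, -4, -3, -2, 0, 1, 2, 3, 4, 5}
Fails for: {-1}

Answer: {-5, -4, -3, -2, 0, 1, 2, 3, 4, 5}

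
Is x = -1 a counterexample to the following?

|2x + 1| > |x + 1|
Substitute x = -1 into the relation:
x = -1: LHS = |2·(-1) + 1| = |-1| = 1, RHS = |(-1) + 1| = |0| = 0; 1 > 0 — holds

The claim holds here, so x = -1 is not a counterexample. (A counterexample exists elsewhere, e.g. x = 0.)

Answer: No, x = -1 is not a counterexample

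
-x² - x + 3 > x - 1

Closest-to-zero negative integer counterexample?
Testing negative integers from -1 downward:
x = -1: LHS = -(-1)² - (-1) + 3 = 3, RHS = (-1) - 1 = -2; 3 > -2 — holds
x = -2: LHS = -(-2)² - (-2) + 3 = 1, RHS = (-2) - 1 = -3; 1 > -3 — holds
x = -3: LHS = -(-3)² - (-3) + 3 = -3, RHS = (-3) - 1 = -4; -3 > -4 — holds
x = -4: LHS = -(-4)² - (-4) + 3 = -9, RHS = (-4) - 1 = -5; -9 > -5 — FAILS  ← closest negative counterexample to 0

Answer: x = -4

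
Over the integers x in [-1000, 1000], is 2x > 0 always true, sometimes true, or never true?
Holds at x = 1: LHS = 2·1 = 2; 2 > 0 — holds
Fails at x = 0: LHS = 2·0 = 0; 0 > 0 — FAILS
It is satisfied by some integers in the range but not all.

Answer: Sometimes true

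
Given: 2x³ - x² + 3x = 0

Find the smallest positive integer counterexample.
Testing positive integers:
x = 1: LHS = 2·1³ - 1² + 3·1 = 4; 4 = 0 — FAILS  ← smallest positive counterexample

Answer: x = 1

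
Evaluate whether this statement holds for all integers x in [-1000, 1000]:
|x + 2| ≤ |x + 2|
Over all integers in [-1000, 1000], LHS − RHS is largest at x = 0, where it equals 0:
x = 0: LHS = |0 + 2| = |2| = 2, RHS = |0 + 2| = |2| = 2; 2 ≤ 2 — holds
At the ends of the range:
x = -1000: LHS = |(-1000) + 2| = |-998| = 998, RHS = |(-1000) + 2| = |-998| = 998; 998 ≤ 998 — holds
x = 1000: LHS = |1000 + 2| = |1002| = 1002, RHS = |1000 + 2| = |1002| = 1002; 1002 ≤ 1002 — holds
Hence LHS − RHS is never positive, i.e. LHS ≤ RHS throughout, so the relation holds for every integer in [-1000, 1000].

No counterexample exists.

Answer: True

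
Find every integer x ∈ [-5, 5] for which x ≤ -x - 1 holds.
Holds for: {-5, -4, -3, -2, -1}
Fails for: {0, 1, 2, 3, 4, 5}

Answer: {-5, -4, -3, -2, -1}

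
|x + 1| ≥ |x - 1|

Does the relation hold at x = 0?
x = 0: LHS = |0 + 1| = |1| = 1, RHS = |0 - 1| = |-1| = 1; 1 ≥ 1 — holds

The relation is satisfied at x = 0.

Answer: Yes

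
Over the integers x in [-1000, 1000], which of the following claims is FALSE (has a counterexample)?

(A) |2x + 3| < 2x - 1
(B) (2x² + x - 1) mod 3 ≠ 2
(A) x = 0: LHS = |2·0 + 3| = |3| = 3, RHS = 2·0 - 1 = -1; 3 < -1 — FAILS
(B) x = 0: LHS = (2·0² + 0 - 1) mod 3 = (-1) mod 3 = 2; 2 ≠ 2 — FAILS

Answer: Both A and B are false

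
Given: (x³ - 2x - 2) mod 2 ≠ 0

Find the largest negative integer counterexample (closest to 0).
Testing negative integers from -1 downward:
x = -1: LHS = ((-1)³ - 2·(-1) - 2) mod 2 = (-1) mod 2 = 1; 1 ≠ 0 — holds
x = -2: LHS = ((-2)³ - 2·(-2) - 2) mod 2 = (-6) mod 2 = 0; 0 ≠ 0 — FAILS  ← closest negative counterexample to 0

Answer: x = -2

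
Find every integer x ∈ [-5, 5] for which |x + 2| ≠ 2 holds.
Holds for: {-5, -3, -2, -1, 1, 2, 3, 4, 5}
Fails for: {-4, 0}

Answer: {-5, -3, -2, -1, 1, 2, 3, 4, 5}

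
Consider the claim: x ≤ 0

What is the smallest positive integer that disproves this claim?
Testing positive integers:
x = 1: 1 ≤ 0 — FAILS  ← smallest positive counterexample

Answer: x = 1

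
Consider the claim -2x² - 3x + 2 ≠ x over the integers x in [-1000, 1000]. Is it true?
Track d = LHS − RHS over the integers in [-1000, 1000]. Equality would need d = 0, but d changes sign only between consecutive integers, jumping over 0:
x = -3: LHS = -2·(-3)² - 3·(-3) + 2 = -7; -7 ≠ -3 — holds  (d = -4)
x = -2: LHS = -2·(-2)² - 3·(-2) + 2 = 0; 0 ≠ -2 — holds  (d = 2)
x = 0: LHS = -2·0² - 3·0 + 2 = 2; 2 ≠ 0 — holds  (d = 2)
x = 1: LHS = -2·1² - 3·1 + 2 = -3; -3 ≠ 1 — holds  (d = -4)
Away from these crossings d keeps a constant sign, and checking every integer in [-1000, 1000] confirms d ≠ 0 throughout. Hence the two sides are never equal, so the relation holds for every integer in [-1000, 1000].

No counterexample exists.

Answer: True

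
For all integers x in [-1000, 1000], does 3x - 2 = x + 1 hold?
The claim fails at x = 0:
x = 0: LHS = 3·0 - 2 = -2, RHS = 0 + 1 = 1; -2 = 1 — FAILS

Because a single integer refutes it, the statement is false.

Answer: False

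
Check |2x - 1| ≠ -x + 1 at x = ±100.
x = 100: LHS = |2·100 - 1| = |199| = 199, RHS = -100 + 1 = -99; 199 ≠ -99 — holds
x = -100: LHS = |2·(-100) - 1| = |-201| = 201, RHS = -(-100) + 1 = 101; 201 ≠ 101 — holds

Answer: Yes, holds for both x = 100 and x = -100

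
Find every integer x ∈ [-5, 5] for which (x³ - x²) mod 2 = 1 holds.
For a polynomial with integer coefficients, its value mod 2 depends only on x mod 2, so it suffices to check one representative of each residue class, x = 0, 1:
x = 0: LHS = (0³ - 0²) mod 2 = 0 mod 2 = 0; 0 = 1 — FAILS
x = 1: LHS = (1³ - 1²) mod 2 = 0 mod 2 = 0; 0 = 1 — FAILS
The relation fails in every residue class, so the claimed relation (=) fails for every integer in [-5, 5].

Answer: None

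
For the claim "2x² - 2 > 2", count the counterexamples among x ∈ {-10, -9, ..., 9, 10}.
Counterexamples in [-10, 10]: {-1, 0, 1}.

Counting them gives 3 values.

Answer: 3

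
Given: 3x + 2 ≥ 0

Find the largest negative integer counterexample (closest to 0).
Testing negative integers from -1 downward:
x = -1: LHS = 3·(-1) + 2 = -1; -1 ≥ 0 — FAILS  ← closest negative counterexample to 0

Answer: x = -1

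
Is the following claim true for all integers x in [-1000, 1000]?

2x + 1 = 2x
The claim fails at x = 0:
x = 0: LHS = 2·0 + 1 = 1, RHS = 2·0 = 0; 1 = 0 — FAILS

Because a single integer refutes it, the statement is false.

Answer: False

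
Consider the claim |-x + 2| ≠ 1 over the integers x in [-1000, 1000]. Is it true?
The claim fails at x = 1:
x = 1: LHS = |-1 + 2| = |1| = 1; 1 ≠ 1 — FAILS

Because a single integer refutes it, the statement is false.

Answer: False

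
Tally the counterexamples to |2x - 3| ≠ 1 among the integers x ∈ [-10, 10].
Counterexamples in [-10, 10]: {1, 2}.

Counting them gives 2 values.

Answer: 2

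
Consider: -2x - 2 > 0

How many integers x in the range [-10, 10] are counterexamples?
Counterexamples in [-10, 10]: {-1, 0, 1, 2, 3, 4, 5, 6, 7, 8, 9, 10}.

Counting them gives 12 values.

Answer: 12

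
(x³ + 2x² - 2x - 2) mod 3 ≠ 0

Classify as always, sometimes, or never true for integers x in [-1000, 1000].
For a polynomial with integer coefficients, its value mod 3 depends only on x mod 3, so it suffices to check one representative of each residue class, x = 0, 1, 2:
x = 0: LHS = (0³ + 2·0² - 2·0 - 2) mod 3 = (-2) mod 3 = 1; 1 ≠ 0 — holds
x = 1: LHS = (1³ + 2·1² - 2·1 - 2) mod 3 = (-1) mod 3 = 2; 2 ≠ 0 — holds
x = 2: LHS = (2³ + 2·2² - 2·2 - 2) mod 3 = 10 mod 3 = 1; 1 ≠ 0 — holds
The relation holds in every residue class, so the relation holds for every integer in [-1000, 1000].

No counterexample exists.

Answer: Always true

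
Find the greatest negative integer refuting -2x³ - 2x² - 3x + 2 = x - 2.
Testing negative integers from -1 downward:
x = -1: LHS = -2·(-1)³ - 2·(-1)² - 3·(-1) + 2 = 5, RHS = (-1) - 2 = -3; 5 = -3 — FAILS  ← closest negative counterexample to 0

Answer: x = -1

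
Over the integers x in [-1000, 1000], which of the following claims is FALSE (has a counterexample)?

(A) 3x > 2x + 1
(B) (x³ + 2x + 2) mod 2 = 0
(A) x = 0: LHS = 3·0 = 0, RHS = 2·0 + 1 = 1; 0 > 1 — FAILS
(B) x = 1: LHS = (1³ + 2·1 + 2) mod 2 = 5 mod 2 = 1; 1 = 0 — FAILS

Answer: Both A and B are false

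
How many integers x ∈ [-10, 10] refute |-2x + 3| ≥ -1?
An absolute value is never negative, so the left side is ≥ 0 for every x, while the right side is -1. Tightest case in [-10, 10] is x = 1:
x = 1: LHS = |-2·1 + 3| = |1| = 1; 1 ≥ -1 — holds
Hence LHS − RHS is never negative, i.e. LHS ≥ RHS throughout, so the relation holds for every integer in [-10, 10].

No counterexample appears in that range.

Answer: 0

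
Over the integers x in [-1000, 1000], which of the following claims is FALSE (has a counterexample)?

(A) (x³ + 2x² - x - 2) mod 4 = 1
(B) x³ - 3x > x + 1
(A) x = 0: LHS = (0³ + 2·0² - 0 - 2) mod 4 = (-2) mod 4 = 2; 2 = 1 — FAILS
(B) x = 0: LHS = 0³ - 3·0 = 0, RHS = 0 + 1 = 1; 0 > 1 — FAILS

Answer: Both A and B are false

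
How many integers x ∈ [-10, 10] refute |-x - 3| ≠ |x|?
Track d = LHS − RHS over the integers in [-10, 10]. Equality would need d = 0, but d changes sign only between consecutive integers, jumping over 0:
x = -2: LHS = |-(-2) - 3| = |-1| = 1, RHS = |-2| = 2; 1 ≠ 2 — holds  (d = -1)
x = -1: LHS = |-(-1) - 3| = |-2| = 2, RHS = |-1| = 1; 2 ≠ 1 — holds  (d = 1)
Away from these crossings d keeps a constant sign, and checking every integer in [-10, 10] confirms d ≠ 0 throughout. Hence the two sides are never equal, so the relation holds for every integer in [-10, 10].

No counterexample appears in that range.

Answer: 0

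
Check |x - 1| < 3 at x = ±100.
x = 100: LHS = |100 - 1| = |99| = 99; 99 < 3 — FAILS
x = -100: LHS = |(-100) - 1| = |-101| = 101; 101 < 3 — FAILS

Answer: No, fails for both x = 100 and x = -100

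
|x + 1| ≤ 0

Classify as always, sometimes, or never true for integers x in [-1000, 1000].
Holds at x = -1: LHS = |(-1) + 1| = |0| = 0; 0 ≤ 0 — holds
Fails at x = 0: LHS = |0 + 1| = |1| = 1; 1 ≤ 0 — FAILS
It is satisfied by some integers in the range but not all.

Answer: Sometimes true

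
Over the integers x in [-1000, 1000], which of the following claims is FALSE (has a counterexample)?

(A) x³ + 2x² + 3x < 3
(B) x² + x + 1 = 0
(A) x = 1: LHS = 1³ + 2·1² + 3·1 = 6; 6 < 3 — FAILS
(B) x = 0: LHS = 0² + 0 + 1 = 1; 1 = 0 — FAILS

Answer: Both A and B are false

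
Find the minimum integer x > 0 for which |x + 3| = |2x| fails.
Testing positive integers:
x = 1: LHS = |1 + 3| = |4| = 4, RHS = |2·1| = |2| = 2; 4 = 2 — FAILS  ← smallest positive counterexample

Answer: x = 1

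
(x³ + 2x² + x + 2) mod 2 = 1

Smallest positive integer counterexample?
Testing positive integers:
x = 1: LHS = (1³ + 2·1² + 1 + 2) mod 2 = 6 mod 2 = 0; 0 = 1 — FAILS  ← smallest positive counterexample

Answer: x = 1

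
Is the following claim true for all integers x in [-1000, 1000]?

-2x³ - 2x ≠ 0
The claim fails at x = 0:
x = 0: LHS = -2·0³ - 2·0 = 0; 0 ≠ 0 — FAILS

Because a single integer refutes it, the statement is false.

Answer: False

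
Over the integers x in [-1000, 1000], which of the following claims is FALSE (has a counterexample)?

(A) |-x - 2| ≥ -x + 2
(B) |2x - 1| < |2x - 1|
(A) x = -1: LHS = |-(-1) - 2| = |-1| = 1, RHS = -(-1) + 2 = 3; 1 ≥ 3 — FAILS
(B) x = 0: LHS = |2·0 - 1| = |-1| = 1, RHS = |2·0 - 1| = |-1| = 1; 1 < 1 — FAILS

Answer: Both A and B are false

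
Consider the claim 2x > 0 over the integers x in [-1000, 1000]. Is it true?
The claim fails at x = 0:
x = 0: LHS = 2·0 = 0; 0 > 0 — FAILS

Because a single integer refutes it, the statement is false.

Answer: False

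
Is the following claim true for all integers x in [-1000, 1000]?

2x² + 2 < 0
The claim fails at x = 0:
x = 0: LHS = 2·0² + 2 = 2; 2 < 0 — FAILS

Because a single integer refutes it, the statement is false.

Answer: False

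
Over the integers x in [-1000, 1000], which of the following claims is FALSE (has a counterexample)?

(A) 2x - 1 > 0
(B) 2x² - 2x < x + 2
(A) x = 0: LHS = 2·0 - 1 = -1; -1 > 0 — FAILS
(B) x = -1: LHS = 2·(-1)² - 2·(-1) = 4, RHS = (-1) + 2 = 1; 4 < 1 — FAILS

Answer: Both A and B are false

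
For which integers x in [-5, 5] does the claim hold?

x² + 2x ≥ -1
Over all integers in [-5, 5], LHS − RHS is smallest at x = -1, where it equals 0:
x = -1: LHS = (-1)² + 2·(-1) = -1; -1 ≥ -1 — holds
At the ends of the range:
x = -5: LHS = (-5)² + 2·(-5) = 15; 15 ≥ -1 — holds
x = 5: LHS = 5² + 2·5 = 35; 35 ≥ -1 — holds
Hence LHS − RHS is never negative, i.e. LHS ≥ RHS throughout, so the relation holds for every integer in [-5, 5].

Answer: All integers in [-5, 5]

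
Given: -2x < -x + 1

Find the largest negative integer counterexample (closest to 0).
Testing negative integers from -1 downward:
x = -1: LHS = -2·(-1) = 2, RHS = -(-1) + 1 = 2; 2 < 2 — FAILS  ← closest negative counterexample to 0

Answer: x = -1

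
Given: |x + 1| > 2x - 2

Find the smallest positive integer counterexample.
Testing positive integers:
x = 1: LHS = |1 + 1| = |2| = 2, RHS = 2·1 - 2 = 0; 2 > 0 — holds
x = 2: LHS = |2 + 1| = |3| = 3, RHS = 2·2 - 2 = 2; 3 > 2 — holds
x = 3: LHS = |3 + 1| = |4| = 4, RHS = 2·3 - 2 = 4; 4 > 4 — FAILS  ← smallest positive counterexample

Answer: x = 3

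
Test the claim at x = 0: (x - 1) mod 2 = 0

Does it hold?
x = 0: LHS = (0 - 1) mod 2 = (-1) mod 2 = 1; 1 = 0 — FAILS

The relation fails at x = 0, so x = 0 is a counterexample.

Answer: No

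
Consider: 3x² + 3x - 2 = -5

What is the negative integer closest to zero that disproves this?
Testing negative integers from -1 downward:
x = -1: LHS = 3·(-1)² + 3·(-1) - 2 = -2; -2 = -5 — FAILS  ← closest negative counterexample to 0

Answer: x = -1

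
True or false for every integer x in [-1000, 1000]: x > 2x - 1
The claim fails at x = 1:
x = 1: RHS = 2·1 - 1 = 1; 1 > 1 — FAILS

Because a single integer refutes it, the statement is false.

Answer: False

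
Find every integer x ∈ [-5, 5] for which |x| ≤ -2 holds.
An absolute value is never negative, so the left side is ≥ 0 for every x, while the right side is -2. Tightest case in [-5, 5] is x = 0:
x = 0: LHS = |0| = 0; 0 ≤ -2 — FAILS
Hence LHS − RHS is never zero or negative, i.e. LHS > RHS throughout, so the claimed relation (≤) fails for every integer in [-5, 5].

Answer: None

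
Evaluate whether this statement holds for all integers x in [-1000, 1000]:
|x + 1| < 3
The claim fails at x = 2:
x = 2: LHS = |2 + 1| = |3| = 3; 3 < 3 — FAILS

Because a single integer refutes it, the statement is false.

Answer: False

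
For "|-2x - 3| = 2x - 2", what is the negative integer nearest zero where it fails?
Testing negative integers from -1 downward:
x = -1: LHS = |-2·(-1) - 3| = |-1| = 1, RHS = 2·(-1) - 2 = -4; 1 = -4 — FAILS  ← closest negative counterexample to 0

Answer: x = -1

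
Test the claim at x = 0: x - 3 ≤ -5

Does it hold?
x = 0: LHS = 0 - 3 = -3; -3 ≤ -5 — FAILS

The relation fails at x = 0, so x = 0 is a counterexample.

Answer: No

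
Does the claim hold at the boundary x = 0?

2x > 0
x = 0: LHS = 2·0 = 0; 0 > 0 — FAILS

The relation fails at x = 0, so x = 0 is a counterexample.

Answer: No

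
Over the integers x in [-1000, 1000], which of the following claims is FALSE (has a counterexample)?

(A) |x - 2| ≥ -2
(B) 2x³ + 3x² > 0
(A) An absolute value is never negative, so the left side is ≥ 0 for every x, while the right side is -2. Tightest case in [-1000, 1000] is x = 2:
x = 2: LHS = |2 - 2| = |0| = 0; 0 ≥ -2 — holds
Hence LHS − RHS is never negative, i.e. LHS ≥ RHS throughout, so the relation holds for every integer in [-1000, 1000].

(B) x = 0: LHS = 2·0³ + 3·0² = 0; 0 > 0 — FAILS

Only (B) has a counterexample.

Answer: B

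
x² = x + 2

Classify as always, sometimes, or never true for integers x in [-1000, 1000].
Holds at x = -1: LHS = (-1)² = 1, RHS = (-1) + 2 = 1; 1 = 1 — holds
Fails at x = 0: LHS = 0² = 0, RHS = 0 + 2 = 2; 0 = 2 — FAILS
It is satisfied by some integers in the range but not all.

Answer: Sometimes true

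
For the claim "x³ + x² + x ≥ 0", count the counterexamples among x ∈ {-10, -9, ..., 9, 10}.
Counterexamples in [-10, 10]: {-10, -9, -8, -7, -6, -5, -4, -3, -2, -1}.

Counting them gives 10 values.

Answer: 10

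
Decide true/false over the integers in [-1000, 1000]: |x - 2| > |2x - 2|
The claim fails at x = 0:
x = 0: LHS = |0 - 2| = |-2| = 2, RHS = |2·0 - 2| = |-2| = 2; 2 > 2 — FAILS

Because a single integer refutes it, the statement is false.

Answer: False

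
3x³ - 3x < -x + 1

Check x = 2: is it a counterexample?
Substitute x = 2 into the relation:
x = 2: LHS = 3·2³ - 3·2 = 18, RHS = -2 + 1 = -1; 18 < -1 — FAILS

Since the claim fails at x = 2, this value is a counterexample.

Answer: Yes, x = 2 is a counterexample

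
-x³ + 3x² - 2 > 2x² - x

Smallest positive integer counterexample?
Testing positive integers:
x = 1: LHS = -1³ + 3·1² - 2 = 0, RHS = 2·1² - 1 = 1; 0 > 1 — FAILS  ← smallest positive counterexample

Answer: x = 1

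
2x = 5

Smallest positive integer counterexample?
Testing positive integers:
x = 1: LHS = 2·1 = 2; 2 = 5 — FAILS  ← smallest positive counterexample

Answer: x = 1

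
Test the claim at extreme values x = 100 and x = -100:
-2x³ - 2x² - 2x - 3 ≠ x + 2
x = 100: LHS = -2·100³ - 2·100² - 2·100 - 3 = -2020203, RHS = 100 + 2 = 102; -2020203 ≠ 102 — holds
x = -100: LHS = -2·(-100)³ - 2·(-100)² - 2·(-100) - 3 = 1980197, RHS = (-100) + 2 = -98; 1980197 ≠ -98 — holds

Answer: Yes, holds for both x = 100 and x = -100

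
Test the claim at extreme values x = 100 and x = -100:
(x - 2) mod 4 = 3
x = 100: LHS = (100 - 2) mod 4 = 98 mod 4 = 2; 2 = 3 — FAILS
x = -100: LHS = ((-100) - 2) mod 4 = (-102) mod 4 = 2; 2 = 3 — FAILS

Answer: No, fails for both x = 100 and x = -100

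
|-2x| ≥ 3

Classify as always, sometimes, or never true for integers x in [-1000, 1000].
Holds at x = 2: LHS = |-2·2| = |-4| = 4; 4 ≥ 3 — holds
Fails at x = 0: LHS = |-2·0| = |0| = 0; 0 ≥ 3 — FAILS
It is satisfied by some integers in the range but not all.

Answer: Sometimes true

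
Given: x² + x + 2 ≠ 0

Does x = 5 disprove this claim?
Substitute x = 5 into the relation:
x = 5: LHS = 5² + 5 + 2 = 32; 32 ≠ 0 — holds

The relation holds at x = 5, so it is not a counterexample.

Answer: No, x = 5 is not a counterexample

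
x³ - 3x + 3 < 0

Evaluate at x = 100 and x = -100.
x = 100: LHS = 100³ - 3·100 + 3 = 999703; 999703 < 0 — FAILS
x = -100: LHS = (-100)³ - 3·(-100) + 3 = -999697; -999697 < 0 — holds

Answer: Partially: fails for x = 100, holds for x = -100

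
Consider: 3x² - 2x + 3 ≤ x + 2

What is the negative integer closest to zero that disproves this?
Testing negative integers from -1 downward:
x = -1: LHS = 3·(-1)² - 2·(-1) + 3 = 8, RHS = (-1) + 2 = 1; 8 ≤ 1 — FAILS  ← closest negative counterexample to 0

Answer: x = -1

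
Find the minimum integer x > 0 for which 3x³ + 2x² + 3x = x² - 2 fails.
Testing positive integers:
x = 1: LHS = 3·1³ + 2·1² + 3·1 = 8, RHS = 1² - 2 = -1; 8 = -1 — FAILS  ← smallest positive counterexample

Answer: x = 1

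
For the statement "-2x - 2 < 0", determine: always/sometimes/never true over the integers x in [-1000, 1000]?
Holds at x = 0: LHS = -2·0 - 2 = -2; -2 < 0 — holds
Fails at x = -1: LHS = -2·(-1) - 2 = 0; 0 < 0 — FAILS
It is satisfied by some integers in the range but not all.

Answer: Sometimes true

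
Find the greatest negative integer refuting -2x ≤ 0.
Testing negative integers from -1 downward:
x = -1: LHS = -2·(-1) = 2; 2 ≤ 0 — FAILS  ← closest negative counterexample to 0

Answer: x = -1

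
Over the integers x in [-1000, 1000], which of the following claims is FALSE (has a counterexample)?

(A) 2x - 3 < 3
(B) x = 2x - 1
(A) x = 3: LHS = 2·3 - 3 = 3; 3 < 3 — FAILS
(B) x = 0: RHS = 2·0 - 1 = -1; 0 = -1 — FAILS

Answer: Both A and B are false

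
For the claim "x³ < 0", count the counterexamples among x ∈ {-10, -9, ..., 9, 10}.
Counterexamples in [-10, 10]: {0, 1, 2, 3, 4, 5, 6, 7, 8, 9, 10}.

Counting them gives 11 values.

Answer: 11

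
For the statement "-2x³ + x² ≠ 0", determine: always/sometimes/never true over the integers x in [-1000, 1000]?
Holds at x = 1: LHS = -2·1³ + 1² = -1; -1 ≠ 0 — holds
Fails at x = 0: LHS = -2·0³ + 0² = 0; 0 ≠ 0 — FAILS
It is satisfied by some integers in the range but not all.

Answer: Sometimes true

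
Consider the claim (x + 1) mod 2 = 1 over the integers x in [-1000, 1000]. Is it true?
The claim fails at x = 1:
x = 1: LHS = (1 + 1) mod 2 = 2 mod 2 = 0; 0 = 1 — FAILS

Because a single integer refutes it, the statement is false.

Answer: False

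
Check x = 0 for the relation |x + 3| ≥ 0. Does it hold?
x = 0: LHS = |0 + 3| = |3| = 3; 3 ≥ 0 — holds

The relation is satisfied at x = 0.

Answer: Yes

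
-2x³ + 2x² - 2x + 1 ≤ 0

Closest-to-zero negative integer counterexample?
Testing negative integers from -1 downward:
x = -1: LHS = -2·(-1)³ + 2·(-1)² - 2·(-1) + 1 = 7; 7 ≤ 0 — FAILS  ← closest negative counterexample to 0

Answer: x = -1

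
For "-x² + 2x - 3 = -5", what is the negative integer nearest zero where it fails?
Testing negative integers from -1 downward:
x = -1: LHS = -(-1)² + 2·(-1) - 3 = -6; -6 = -5 — FAILS  ← closest negative counterexample to 0

Answer: x = -1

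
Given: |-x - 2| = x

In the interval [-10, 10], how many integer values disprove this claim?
Counterexamples in [-10, 10]: {-10, -9, -8, -7, -6, -5, -4, -3, -2, -1, 0, 1, 2, 3, 4, 5, 6, 7, 8, 9, 10}.

Counting them gives 21 values.

Answer: 21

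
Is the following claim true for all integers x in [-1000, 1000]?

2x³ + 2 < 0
The claim fails at x = 0:
x = 0: LHS = 2·0³ + 2 = 2; 2 < 0 — FAILS

Because a single integer refutes it, the statement is false.

Answer: False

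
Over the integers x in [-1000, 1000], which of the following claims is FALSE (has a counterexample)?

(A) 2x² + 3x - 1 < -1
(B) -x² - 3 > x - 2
(A) x = 0: LHS = 2·0² + 3·0 - 1 = -1; -1 < -1 — FAILS
(B) x = 0: LHS = -0² - 3 = -3, RHS = 0 - 2 = -2; -3 > -2 — FAILS

Answer: Both A and B are false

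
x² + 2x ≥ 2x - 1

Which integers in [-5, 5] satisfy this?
Over all integers in [-5, 5], LHS − RHS is smallest at x = 0, where it equals 1:
x = 0: LHS = 0² + 2·0 = 0, RHS = 2·0 - 1 = -1; 0 ≥ -1 — holds
At the ends of the range:
x = -5: LHS = (-5)² + 2·(-5) = 15, RHS = 2·(-5) - 1 = -11; 15 ≥ -11 — holds
x = 5: LHS = 5² + 2·5 = 35, RHS = 2·5 - 1 = 9; 35 ≥ 9 — holds
Hence LHS − RHS is never negative, i.e. LHS ≥ RHS throughout, so the relation holds for every integer in [-5, 5].

Answer: All integers in [-5, 5]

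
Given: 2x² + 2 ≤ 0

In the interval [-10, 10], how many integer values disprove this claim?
Counterexamples in [-10, 10]: {-10, -9, -8, -7, -6, -5, -4, -3, -2, -1, 0, 1, 2, 3, 4, 5, 6, 7, 8, 9, 10}.

Counting them gives 21 values.

Answer: 21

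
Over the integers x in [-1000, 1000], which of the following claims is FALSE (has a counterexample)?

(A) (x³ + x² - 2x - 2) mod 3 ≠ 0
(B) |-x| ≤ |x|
(A) x = -1: LHS = ((-1)³ + (-1)² - 2·(-1) - 2) mod 3 = 0 mod 3 = 0; 0 ≠ 0 — FAILS

(B) Over all integers in [-1000, 1000], LHS − RHS is largest at x = 0, where it equals 0:
x = 0: LHS = |-0| = |0| = 0, RHS = |0| = 0; 0 ≤ 0 — holds
At the ends of the range:
x = -1000: LHS = |-(-1000)| = |1000| = 1000, RHS = |-1000| = 1000; 1000 ≤ 1000 — holds
x = 1000: LHS = |-1000| = 1000, RHS = |1000| = 1000; 1000 ≤ 1000 — holds
Hence LHS − RHS is never positive, i.e. LHS ≤ RHS throughout, so the relation holds for every integer in [-1000, 1000].

Only (A) has a counterexample.

Answer: A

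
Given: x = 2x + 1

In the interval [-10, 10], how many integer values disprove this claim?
Counterexamples in [-10, 10]: {-10, -9, -8, -7, -6, -5, -4, -3, -2, 0, 1, 2, 3, 4, 5, 6, 7, 8, 9, 10}.

Counting them gives 20 values.

Answer: 20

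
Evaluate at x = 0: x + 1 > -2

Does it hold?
x = 0: LHS = 0 + 1 = 1; 1 > -2 — holds

The relation is satisfied at x = 0.

Answer: Yes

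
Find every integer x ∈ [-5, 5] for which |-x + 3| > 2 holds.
Holds for: {-5, -4, -3, -2, -1, 0}
Fails for: {1, 2, 3, 4, 5}

Answer: {-5, -4, -3, -2, -1, 0}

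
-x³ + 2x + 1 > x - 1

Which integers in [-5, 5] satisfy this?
Holds for: {-5, -4, -3, -2, -1, 0, 1}
Fails for: {2, 3, 4, 5}

Answer: {-5, -4, -3, -2, -1, 0, 1}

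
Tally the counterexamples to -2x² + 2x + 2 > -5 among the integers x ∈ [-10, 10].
Counterexamples in [-10, 10]: {-10, -9, -8, -7, -6, -5, -4, -3, -2, 3, 4, 5, 6, 7, 8, 9, 10}.

Counting them gives 17 values.

Answer: 17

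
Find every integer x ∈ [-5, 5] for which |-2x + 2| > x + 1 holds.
Holds for: {-5, -4, -3, -2, -1, 0, 4, 5}
Fails for: {1, 2, 3}

Answer: {-5, -4, -3, -2, -1, 0, 4, 5}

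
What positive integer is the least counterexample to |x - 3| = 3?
Testing positive integers:
x = 1: LHS = |1 - 3| = |-2| = 2; 2 = 3 — FAILS  ← smallest positive counterexample

Answer: x = 1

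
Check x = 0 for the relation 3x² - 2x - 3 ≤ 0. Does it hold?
x = 0: LHS = 3·0² - 2·0 - 3 = -3; -3 ≤ 0 — holds

The relation is satisfied at x = 0.

Answer: Yes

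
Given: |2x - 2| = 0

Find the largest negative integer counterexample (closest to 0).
Testing negative integers from -1 downward:
x = -1: LHS = |2·(-1) - 2| = |-4| = 4; 4 = 0 — FAILS  ← closest negative counterexample to 0

Answer: x = -1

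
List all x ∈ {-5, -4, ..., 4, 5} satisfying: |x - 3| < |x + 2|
Holds for: {1, 2, 3, 4, 5}
Fails for: {-5, -4, -3, -2, -1, 0}

Answer: {1, 2, 3, 4, 5}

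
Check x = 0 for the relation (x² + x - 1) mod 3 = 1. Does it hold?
x = 0: LHS = (0² + 0 - 1) mod 3 = (-1) mod 3 = 2; 2 = 1 — FAILS

The relation fails at x = 0, so x = 0 is a counterexample.

Answer: No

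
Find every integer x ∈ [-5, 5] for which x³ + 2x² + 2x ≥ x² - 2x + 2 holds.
Holds for: {1, 2, 3, 4, 5}
Fails for: {-5, -4, -3, -2, -1, 0}

Answer: {1, 2, 3, 4, 5}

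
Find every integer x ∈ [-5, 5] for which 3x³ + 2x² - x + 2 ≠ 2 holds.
Holds for: {-5, -4, -3, -2, 1, 2, 3, 4, 5}
Fails for: {-1, 0}

Answer: {-5, -4, -3, -2, 1, 2, 3, 4, 5}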